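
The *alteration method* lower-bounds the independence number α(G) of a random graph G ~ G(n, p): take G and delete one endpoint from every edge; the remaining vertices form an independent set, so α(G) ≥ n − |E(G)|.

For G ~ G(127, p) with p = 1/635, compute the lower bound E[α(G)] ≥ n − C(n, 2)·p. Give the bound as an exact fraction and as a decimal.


E[|E(G)|] = C(127, 2)·p = 8001 · (1/635) = 63/5.
E[α(G)] ≥ n − E[|E(G)|] = 127 − 63/5 = 572/5.
Numerically: ≈ 114.40000.
(This is only a lower bound; the true E[α(G)] may be larger.)

E[α(G)] ≥ 572/5 ≈ 114.40000.


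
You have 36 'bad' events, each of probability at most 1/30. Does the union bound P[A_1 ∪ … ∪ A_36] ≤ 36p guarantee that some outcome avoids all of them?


Union bound: P[∪_{i=1}^{36} A_i] ≤ Σ_i P[A_i] ≤ 36·p = 36·(1/30) = 6/5.
Numerically: 6/5 ≈ 1.20000.
Is 6/5 < 1? NO.
Since the bound 6/5 is ≥ 1, the union bound is uninformative here; it does NOT by itself certify existence.

36·p = 6/5 ≈ 1.20000; existence NOT certified by the union bound.


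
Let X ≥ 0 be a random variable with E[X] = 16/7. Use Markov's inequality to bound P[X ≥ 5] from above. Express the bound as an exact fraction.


μ = E[X] = 16/7, a = 5.
Markov: P[X ≥ 5] ≤ μ/a = (16/7)/5 = 16/35.
Numerically: ≈ 0.45714.
(Since a = 5 > μ = 2.28571, the bound 16/35 is < 1 and informative.)

P[X ≥ 5] ≤ 16/35 ≈ 0.45714.


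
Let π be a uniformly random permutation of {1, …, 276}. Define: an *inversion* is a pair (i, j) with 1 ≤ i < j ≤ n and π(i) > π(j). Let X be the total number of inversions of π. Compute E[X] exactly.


Write X = Σ X_I over the C(276, 2) = 37950 pairs i < j, with X_I the indicator of one inversion.
There are 37950 indicators.
For each fixed pair i < j, the values π(i) and π(j) are two distinct elements of {1, …, 276} in uniformly random order; by symmetry P[π(i) > π(j)] = 1/2.
By linearity: E[X] = 37950 · (1/2) = C(276, 2) · (1/2) = 37950/2 = 18975 ≈ 18975.0000.

E[X] = 18975 = 18975.0000.


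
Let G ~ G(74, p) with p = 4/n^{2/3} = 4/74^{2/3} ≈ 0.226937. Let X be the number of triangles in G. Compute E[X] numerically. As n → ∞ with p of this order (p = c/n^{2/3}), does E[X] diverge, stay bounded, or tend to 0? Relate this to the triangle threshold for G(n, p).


Number of potential triangles: C(74, 3) = 64824.
Each occurs with probability p³ ≈ (0.226937)³ ≈ 1.16873630e-02.
By linearity: E[X] = C(74, 3)·p³ ≈ 64824 · 1.16873630e-02 ≈ 757.621622.
Since α = 2/3 < 1, p = c/n^{2/3} ≫ 1/n is above the triangle threshold p ~ 1/n. Asymptotically E[X] ~ (c³/6)·n^{3(1−α)} = (4³/6)·n^{1} → ∞; triangles are abundant w.h.p.

E[X] ≈ 757.621622; in regime p = Θ(1/n^{2/3}) E[X] diverges (above the triangle threshold p ~ 1/n).


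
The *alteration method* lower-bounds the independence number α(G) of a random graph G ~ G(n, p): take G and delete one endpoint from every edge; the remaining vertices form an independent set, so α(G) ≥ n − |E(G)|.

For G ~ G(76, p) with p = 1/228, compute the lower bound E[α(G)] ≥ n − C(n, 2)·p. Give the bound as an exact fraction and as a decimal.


E[|E(G)|] = C(76, 2)·p = 2850 · (1/228) = 25/2.
E[α(G)] ≥ n − E[|E(G)|] = 76 − 25/2 = 127/2.
Numerically: ≈ 63.500000.
(This is only a lower bound; the true E[α(G)] may be larger.)

E[α(G)] ≥ 127/2 ≈ 63.500000.


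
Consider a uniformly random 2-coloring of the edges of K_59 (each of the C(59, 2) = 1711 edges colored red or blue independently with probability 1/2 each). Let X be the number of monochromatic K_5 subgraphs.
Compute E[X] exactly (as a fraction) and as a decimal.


Let X = Σ_S X_S over the C(59, 5) = 5006386 subsets S of size 5, where X_S = 1 if the K_5 on S is monochromatic.
For a fixed S, the K_5 on S has C(5, 2) = 10 edges. P[all 10 edges red] = (1/2)^10, and likewise for blue, so P[monochromatic] = 2·(1/2)^10 = 2^{1 − 10} = 1/512.
By linearity of expectation: E[X] = C(59, 5) · 2^{1 − 10} = 5006386 · 1/512 = 2503193/256.
Numerically: E[X] ≈ 9778.098.

E[X] = C(59,5)·2^(1−C(5,2)) = 2503193/256 ≈ 9778.098.


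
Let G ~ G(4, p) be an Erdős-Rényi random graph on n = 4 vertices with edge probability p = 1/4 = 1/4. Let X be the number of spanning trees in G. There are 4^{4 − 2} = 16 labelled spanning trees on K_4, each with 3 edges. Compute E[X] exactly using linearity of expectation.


K_4 has 4^{4 − 2} = 16 labelled spanning trees.
For each such spanning tree H, let X_H = 1 if all 3 edges of H are present in G. Then P[X_H = 1] = p^{3} = (1/4)^{3} = 1/64.
Summing the indicators: E[X] = Σ_H E[X_H] = 16 · p^{3} = 16 · 1/64 = 1/4.
Numerically: E[X] ≈ 0.25.

E[X] = 16 · (1/4)^{3} = 1/4 ≈ 0.25.


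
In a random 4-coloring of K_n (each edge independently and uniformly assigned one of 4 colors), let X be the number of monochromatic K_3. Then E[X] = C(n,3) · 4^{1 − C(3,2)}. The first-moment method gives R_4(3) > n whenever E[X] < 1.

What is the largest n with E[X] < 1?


We need C(n, 3) · 4^{1 − 3} < 1, i.e. C(n, 3) < 4^{3 − 1} = 16.
Check values of n near the boundary:
  n = 3: C(3, 3) = 1; 1 < 16? YES
  n = 4: C(4, 3) = 4; 4 < 16? YES
  n = 5: C(5, 3) = 10; 10 < 16? YES
  n = 6: C(6, 3) = 20; 20 < 16? NO
  n = 7: C(7, 3) = 35; 35 < 16? NO
  n = 8: C(8, 3) = 56; 56 < 16? NO
The largest n with C(n, 3) < 16 is n = 5 (where E[X] = 5/8 ≈ 0.625000). Hence R_4(3) > 5, i.e. R_4(3) ≥ 6.

Largest n = 5; hence R_4(3) > 5.


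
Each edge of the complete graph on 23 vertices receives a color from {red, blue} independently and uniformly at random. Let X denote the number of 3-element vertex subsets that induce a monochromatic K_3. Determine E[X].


Let X = Σ_S X_S over the C(23, 3) = 1771 subsets S of size 3, where X_S = 1 if the K_3 on S is monochromatic.
For a fixed S, the K_3 on S has C(3, 2) = 3 edges. P[all 3 edges red] = (1/2)^3, and likewise for blue, so P[monochromatic] = 2·(1/2)^3 = 2^{1 − 3} = 1/4.
By linearity of expectation: E[X] = C(23, 3) · 2^{1 − 3} = 1771 · 1/4 = 1771/4.
Numerically: E[X] ≈ 442.750.

E[X] = C(23,3)·2^(1−C(3,2)) = 1771/4 ≈ 442.750.


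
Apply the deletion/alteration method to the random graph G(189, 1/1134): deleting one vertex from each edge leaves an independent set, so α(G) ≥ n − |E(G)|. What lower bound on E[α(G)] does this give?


E[|E(G)|] = C(189, 2)·p = 17766 · (1/1134) = 47/3.
E[α(G)] ≥ n − E[|E(G)|] = 189 − 47/3 = 520/3.
Numerically: ≈ 173.33333.
(This is only a lower bound; the true E[α(G)] may be larger.)

E[α(G)] ≥ 520/3 ≈ 173.33333.


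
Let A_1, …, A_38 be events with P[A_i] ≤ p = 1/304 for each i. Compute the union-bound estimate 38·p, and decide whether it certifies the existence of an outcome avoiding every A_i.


Union bound: P[∪_{i=1}^{38} A_i] ≤ Σ_i P[A_i] ≤ 38·p = 38·(1/304) = 1/8.
Numerically: 1/8 ≈ 0.125.
Is 1/8 < 1? YES.
Since P[∪ A_i] ≤ 1/8 < 1, the complement has P[∩ A_i^c] ≥ 1 − 1/8 = 7/8 > 0, so some outcome avoids every A_i.

38·p = 1/8 ≈ 0.125; existence CERTIFIED by the union bound.


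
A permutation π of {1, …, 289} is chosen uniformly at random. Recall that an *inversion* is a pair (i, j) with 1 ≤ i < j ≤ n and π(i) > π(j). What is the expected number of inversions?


Write X = Σ X_I over the C(289, 2) = 41616 pairs i < j, with X_I the indicator of one inversion.
There are 41616 indicators.
For each fixed pair i < j, the values π(i) and π(j) are two distinct elements of {1, …, 289} in uniformly random order; by symmetry P[π(i) > π(j)] = 1/2.
By linearity: E[X] = 41616 · (1/2) = C(289, 2) · (1/2) = 41616/2 = 20808 ≈ 20808.0000.

E[X] = 20808 = 20808.0000.


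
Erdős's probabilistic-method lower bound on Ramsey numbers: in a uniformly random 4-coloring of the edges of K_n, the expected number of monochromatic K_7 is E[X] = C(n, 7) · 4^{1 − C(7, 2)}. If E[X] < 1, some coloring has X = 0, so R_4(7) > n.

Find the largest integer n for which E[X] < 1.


We need C(n, 7) · 4^{1 − 21} < 1, i.e. C(n, 7) < 4^{21 − 1} = 1099511627776.
Check values of n near the boundary:
  n = 178: C(178, 7) = 996867063280; 996867063280 < 1099511627776? YES
  n = 179: C(179, 7) = 1037437234460; 1037437234460 < 1099511627776? YES
  n = 180: C(180, 7) = 1079414463600; 1079414463600 < 1099511627776? YES
  n = 181: C(181, 7) = 1122839183400; 1122839183400 < 1099511627776? NO
  n = 182: C(182, 7) = 1167752750736; 1167752750736 < 1099511627776? NO
The largest n with C(n, 7) < 1099511627776 is n = 180 (where E[X] = 67463403975/68719476736 ≈ 0.9817217). Hence R_4(7) > 180, i.e. R_4(7) ≥ 181.

Largest n = 180; hence R_4(7) > 180.


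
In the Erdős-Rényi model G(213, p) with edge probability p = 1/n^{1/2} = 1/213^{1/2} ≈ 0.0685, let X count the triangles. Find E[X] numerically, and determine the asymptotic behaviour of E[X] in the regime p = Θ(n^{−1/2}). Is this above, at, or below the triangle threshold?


Number of potential triangles: C(213, 3) = 1587986.
Each occurs with probability p³ ≈ (0.0685)³ ≈ 3.21685e-04.
By linearity: E[X] = C(213, 3)·p³ ≈ 1587986 · 3.21685e-04 ≈ 510.831.
Since α = 1/2 < 1, p = c/n^{1/2} ≫ 1/n is above the triangle threshold p ~ 1/n. Asymptotically E[X] ~ (c³/6)·n^{3(1−α)} = (1³/6)·n^{1.5} → ∞; triangles are abundant w.h.p.

E[X] ≈ 510.831; in regime p = Θ(1/n^{1/2}) E[X] diverges (above the triangle threshold p ~ 1/n).


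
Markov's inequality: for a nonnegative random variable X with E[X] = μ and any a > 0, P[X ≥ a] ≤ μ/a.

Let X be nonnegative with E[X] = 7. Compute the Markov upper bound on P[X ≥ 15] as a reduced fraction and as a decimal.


μ = E[X] = 7, a = 15.
Markov: P[X ≥ 15] ≤ μ/a = (7)/15 = 7/15.
Numerically: ≈ 0.467.
(Since a = 15 > μ = 7.000, the bound 7/15 is < 1 and informative.)

P[X ≥ 15] ≤ 7/15 ≈ 0.467.


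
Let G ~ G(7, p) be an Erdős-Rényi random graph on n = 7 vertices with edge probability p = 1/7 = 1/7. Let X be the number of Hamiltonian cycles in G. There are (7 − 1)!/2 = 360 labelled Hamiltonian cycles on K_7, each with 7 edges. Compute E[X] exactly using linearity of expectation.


K_7 has (7 − 1)!/2 = 360 labelled Hamiltonian cycles.
For each such Hamiltonian cycle H, let X_H = 1 if all 7 edges of H are present in G. Then P[X_H = 1] = p^{7} = (1/7)^{7} = 1/823543.
By linearity of expectation: E[X] = Σ_H E[X_H] = 360 · p^{7} = 360 · 1/823543 = 360/823543.
Numerically: E[X] ≈ 0.000437136.

E[X] = 360 · (1/7)^{7} = 360/823543 ≈ 0.000437136.


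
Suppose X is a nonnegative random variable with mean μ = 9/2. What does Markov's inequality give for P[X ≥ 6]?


μ = E[X] = 9/2, a = 6.
Markov: P[X ≥ 6] ≤ μ/a = (9/2)/6 = 3/4.
Numerically: ≈ 0.7500.
(Since a = 6 > μ = 4.5000, the bound 3/4 is < 1 and informative.)

P[X ≥ 6] ≤ 3/4 ≈ 0.7500.


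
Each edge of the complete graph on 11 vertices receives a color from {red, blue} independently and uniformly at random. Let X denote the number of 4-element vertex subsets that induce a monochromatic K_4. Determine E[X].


Let X = Σ_S X_S over the C(11, 4) = 330 subsets S of size 4, where X_S = 1 if the K_4 on S is monochromatic.
For a fixed S, the K_4 on S has C(4, 2) = 6 edges. P[all 6 edges red] = (1/2)^6, and likewise for blue, so P[monochromatic] = 2·(1/2)^6 = 2^{1 − 6} = 1/32.
Summing: E[X] = C(11, 4) · 2^{1 − 6} = 330 · 1/32 = 165/16.
Numerically: E[X] ≈ 10.3125.

E[X] = C(11,4)·2^(1−C(4,2)) = 165/16 ≈ 10.3125.


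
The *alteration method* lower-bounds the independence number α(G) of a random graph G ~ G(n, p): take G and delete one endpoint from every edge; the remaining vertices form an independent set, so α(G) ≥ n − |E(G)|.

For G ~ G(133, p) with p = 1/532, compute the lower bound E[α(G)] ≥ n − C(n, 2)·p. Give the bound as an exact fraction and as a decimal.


E[|E(G)|] = C(133, 2)·p = 8778 · (1/532) = 33/2.
E[α(G)] ≥ n − E[|E(G)|] = 133 − 33/2 = 233/2.
Numerically: ≈ 116.500000.
(This is only a lower bound; the true E[α(G)] may be larger.)

E[α(G)] ≥ 233/2 ≈ 116.500000.


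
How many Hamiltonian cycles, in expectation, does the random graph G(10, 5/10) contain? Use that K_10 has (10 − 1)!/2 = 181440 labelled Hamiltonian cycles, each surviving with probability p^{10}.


K_10 has (10 − 1)!/2 = 181440 labelled Hamiltonian cycles.
For each such Hamiltonian cycle H, let X_H = 1 if all 10 edges of H are present in G. Then P[X_H = 1] = p^{10} = (1/2)^{10} = 1/1024.
By linearity of expectation: E[X] = Σ_H E[X_H] = 181440 · p^{10} = 181440 · 1/1024 = 2835/16.
Numerically: E[X] ≈ 177.

E[X] = 181440 · (1/2)^{10} = 2835/16 ≈ 177.


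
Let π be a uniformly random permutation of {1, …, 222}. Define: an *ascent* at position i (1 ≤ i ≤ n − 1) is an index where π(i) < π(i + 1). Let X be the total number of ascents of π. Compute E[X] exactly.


Write X = Σ X_I over i = 1, …, 221, with X_I the indicator of one ascent.
There are 221 indicators.
For each fixed i, the pair (π(i), π(i+1)) is a uniformly random ordered pair of distinct values from {1, …, 222}; by symmetry P[π(i) < π(i+1)] = 1/2.
By linearity: E[X] = 221 · (1/2) = (222 − 1) · (1/2) = 221/2 ≈ 110.5000.

E[X] = 221/2 = 110.5000.


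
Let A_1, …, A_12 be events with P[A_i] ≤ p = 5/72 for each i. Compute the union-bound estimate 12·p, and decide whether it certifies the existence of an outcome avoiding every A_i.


Union bound: P[∪_{i=1}^{12} A_i] ≤ Σ_i P[A_i] ≤ 12·p = 12·(5/72) = 5/6.
Numerically: 5/6 ≈ 0.833333.
Is 5/6 < 1? YES.
Since P[∪ A_i] ≤ 5/6 < 1, the complement has P[∩ A_i^c] ≥ 1 − 5/6 = 1/6 > 0, so some outcome avoids every A_i.

12·p = 5/6 ≈ 0.833333; existence CERTIFIED by the union bound.


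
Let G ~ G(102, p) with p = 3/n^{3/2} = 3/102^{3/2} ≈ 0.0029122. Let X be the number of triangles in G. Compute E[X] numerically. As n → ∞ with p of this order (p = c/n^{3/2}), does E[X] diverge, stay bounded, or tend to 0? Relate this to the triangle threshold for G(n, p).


Number of potential triangles: C(102, 3) = 171700.
Each occurs with probability p³ ≈ (0.0029122)³ ≈ 2.46980685e-08.
By linearity: E[X] = C(102, 3)·p³ ≈ 171700 · 2.46980685e-08 ≈ 0.004241.
Since α = 3/2 > 1, p = c/n^{3/2} = o(1/n) is below the triangle threshold p ~ 1/n. Asymptotically E[X] ~ (c³/6)·n^{3(1−α)} = (3³/6)·n^{-1.5} → 0, so by Markov's inequality G has no triangles w.h.p.

E[X] ≈ 0.004241; in regime p = Θ(1/n^{3/2}) E[X] tends to 0 (below the triangle threshold p ~ 1/n).


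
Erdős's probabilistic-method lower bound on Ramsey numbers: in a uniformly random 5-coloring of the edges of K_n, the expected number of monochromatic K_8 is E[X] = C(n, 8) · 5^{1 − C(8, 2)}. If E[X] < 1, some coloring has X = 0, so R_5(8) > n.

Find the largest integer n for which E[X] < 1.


We need C(n, 8) · 5^{1 − 28} < 1, i.e. C(n, 8) < 5^{28 − 1} = 7450580596923828125.
Check values of n near the boundary:
  n = 857: C(857, 8) = 6983854138365964575; 6983854138365964575 < 7450580596923828125? YES
  n = 858: C(858, 8) = 7049584530256467771; 7049584530256467771 < 7450580596923828125? YES
  n = 859: C(859, 8) = 7115855595170747139; 7115855595170747139 < 7450580596923828125? YES
  n = 860: C(860, 8) = 7182671140665308145; 7182671140665308145 < 7450580596923828125? YES
  n = 861: C(861, 8) = 7250034996615275865; 7250034996615275865 < 7450580596923828125? YES
  n = 862: C(862, 8) = 7317951015318931845; 7317951015318931845 < 7450580596923828125? YES
  n = 863: C(863, 8) = 7386423071602617757; 7386423071602617757 < 7450580596923828125? YES
  n = 864: C(864, 8) = 7455455062926006708; 7455455062926006708 < 7450580596923828125? NO
  n = 865: C(865, 8) = 7525050909487743060; 7525050909487743060 < 7450580596923828125? NO
  n = 866: C(866, 8) = 7595214554331451620; 7595214554331451620 < 7450580596923828125? NO
The largest n with C(n, 8) < 7450580596923828125 is n = 863 (where E[X] = 7386423071602617757/7450580596923828125 ≈ 0.9914). Hence R_5(8) > 863, i.e. R_5(8) ≥ 864.

Largest n = 863; hence R_5(8) > 863.


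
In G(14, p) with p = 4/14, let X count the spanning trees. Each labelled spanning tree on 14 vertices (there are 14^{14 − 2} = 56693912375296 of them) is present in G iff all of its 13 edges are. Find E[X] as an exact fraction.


K_14 has 14^{14 − 2} = 56693912375296 labelled spanning trees.
For each such spanning tree H, let X_H = 1 if all 13 edges of H are present in G. Then P[X_H = 1] = p^{13} = (2/7)^{13} = 8192/96889010407.
By linearity: E[X] = Σ_H E[X_H] = 56693912375296 · p^{13} = 56693912375296 · 8192/96889010407 = 33554432/7.
Numerically: E[X] ≈ 4.79e+06.

E[X] = 56693912375296 · (2/7)^{13} = 33554432/7 ≈ 4.79e+06.


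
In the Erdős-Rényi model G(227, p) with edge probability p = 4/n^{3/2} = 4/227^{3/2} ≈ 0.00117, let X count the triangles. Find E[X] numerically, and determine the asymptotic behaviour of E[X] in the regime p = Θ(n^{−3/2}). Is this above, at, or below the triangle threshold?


Number of potential triangles: C(227, 3) = 1923825.
Each occurs with probability p³ ≈ (0.00117)³ ≈ 1.599792e-09.
By linearity: E[X] = C(227, 3)·p³ ≈ 1923825 · 1.599792e-09 ≈ 0.0031.
Since α = 3/2 > 1, p = c/n^{3/2} = o(1/n) is below the triangle threshold p ~ 1/n. Asymptotically E[X] ~ (c³/6)·n^{3(1−α)} = (4³/6)·n^{-1.5} → 0, so by Markov's inequality G has no triangles w.h.p.

E[X] ≈ 0.0031; in regime p = Θ(1/n^{3/2}) E[X] tends to 0 (below the triangle threshold p ~ 1/n).


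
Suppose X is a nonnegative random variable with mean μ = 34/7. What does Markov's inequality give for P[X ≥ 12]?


μ = E[X] = 34/7, a = 12.
Markov: P[X ≥ 12] ≤ μ/a = (34/7)/12 = 17/42.
Numerically: ≈ 0.405.
(Since a = 12 > μ = 4.857, the bound 17/42 is < 1 and informative.)

P[X ≥ 12] ≤ 17/42 ≈ 0.405.


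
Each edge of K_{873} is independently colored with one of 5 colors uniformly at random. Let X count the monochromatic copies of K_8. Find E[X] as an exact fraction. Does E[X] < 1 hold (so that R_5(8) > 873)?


E[X] = C(873, 8) · 5^{1 − 28} = 8102594482562031309 · 5^{−27} = 8102594482562031309/7450580596923828125.
As a reduced fraction: E[X] = 8102594482562031309/7450580596923828125 ≈ 1.0875.
Is E[X] < 1? NO.
Since E[X] ≥ 1, the first-moment bound is inconclusive at n = 873; it does NOT by itself certify R_5(8) > 873.

E[X] = 8102594482562031309/7450580596923828125 ≈ 1.0875; E[X] ≥ 1; first-moment method inconclusive here.


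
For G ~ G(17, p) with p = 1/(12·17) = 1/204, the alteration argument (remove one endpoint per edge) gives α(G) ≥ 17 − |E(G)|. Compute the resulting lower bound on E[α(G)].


E[|E(G)|] = C(17, 2)·p = 136 · (1/204) = 2/3.
E[α(G)] ≥ n − E[|E(G)|] = 17 − 2/3 = 49/3.
Numerically: ≈ 16.333333.
(This is only a lower bound; the true E[α(G)] may be larger.)

E[α(G)] ≥ 49/3 ≈ 16.333333.


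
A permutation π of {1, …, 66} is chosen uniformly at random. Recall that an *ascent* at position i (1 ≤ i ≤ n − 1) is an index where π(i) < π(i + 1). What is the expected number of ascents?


Write X = Σ X_I over i = 1, …, 65, with X_I the indicator of one ascent.
There are 65 indicators.
For each fixed i, the pair (π(i), π(i+1)) is a uniformly random ordered pair of distinct values from {1, …, 66}; by symmetry P[π(i) < π(i+1)] = 1/2.
By linearity: E[X] = 65 · (1/2) = (66 − 1) · (1/2) = 65/2 ≈ 32.50000.

E[X] = 65/2 = 32.50000.


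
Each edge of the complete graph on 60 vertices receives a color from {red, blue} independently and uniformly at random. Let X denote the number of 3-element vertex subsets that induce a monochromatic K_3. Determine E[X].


Let X = Σ_S X_S over the C(60, 3) = 34220 subsets S of size 3, where X_S = 1 if the K_3 on S is monochromatic.
For a fixed S, the K_3 on S has C(3, 2) = 3 edges. P[all 3 edges red] = (1/2)^3, and likewise for blue, so P[monochromatic] = 2·(1/2)^3 = 2^{1 − 3} = 1/4.
By linearity of expectation: E[X] = C(60, 3) · 2^{1 − 3} = 34220 · 1/4 = 8555.
Numerically: E[X] ≈ 8555.0000.

E[X] = C(60,3)·2^(1−C(3,2)) = 8555 ≈ 8555.0000.


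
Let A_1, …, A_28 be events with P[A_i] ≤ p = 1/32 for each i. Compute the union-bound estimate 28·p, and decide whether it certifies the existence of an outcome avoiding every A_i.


Union bound: P[∪_{i=1}^{28} A_i] ≤ Σ_i P[A_i] ≤ 28·p = 28·(1/32) = 7/8.
Numerically: 7/8 ≈ 0.87500.
Is 7/8 < 1? YES.
Since P[∪ A_i] ≤ 7/8 < 1, the complement has P[∩ A_i^c] ≥ 1 − 7/8 = 1/8 > 0, so some outcome avoids every A_i.

28·p = 7/8 ≈ 0.87500; existence CERTIFIED by the union bound.


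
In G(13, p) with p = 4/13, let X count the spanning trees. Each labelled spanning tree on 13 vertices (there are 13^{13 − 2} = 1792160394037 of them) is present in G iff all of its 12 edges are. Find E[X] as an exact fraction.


K_13 has 13^{13 − 2} = 1792160394037 labelled spanning trees.
For each such spanning tree H, let X_H = 1 if all 12 edges of H are present in G. Then P[X_H = 1] = p^{12} = (4/13)^{12} = 16777216/23298085122481.
By linearity: E[X] = Σ_H E[X_H] = 1792160394037 · p^{12} = 1792160394037 · 16777216/23298085122481 = 16777216/13.
Numerically: E[X] ≈ 1.29e+06.

E[X] = 1792160394037 · (4/13)^{12} = 16777216/13 ≈ 1.29e+06.


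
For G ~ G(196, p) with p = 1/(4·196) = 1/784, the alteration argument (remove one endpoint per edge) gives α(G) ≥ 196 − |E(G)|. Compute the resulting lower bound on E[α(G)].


E[|E(G)|] = C(196, 2)·p = 19110 · (1/784) = 195/8.
E[α(G)] ≥ n − E[|E(G)|] = 196 − 195/8 = 1373/8.
Numerically: ≈ 171.625000.
(This is only a lower bound; the true E[α(G)] may be larger.)

E[α(G)] ≥ 1373/8 ≈ 171.625000.


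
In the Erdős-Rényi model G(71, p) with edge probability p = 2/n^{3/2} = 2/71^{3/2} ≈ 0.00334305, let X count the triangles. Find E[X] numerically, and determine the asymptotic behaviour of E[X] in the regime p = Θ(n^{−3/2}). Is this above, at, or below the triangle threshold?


Number of potential triangles: C(71, 3) = 57155.
Each occurs with probability p³ ≈ (0.00334305)³ ≈ 3.73617679e-08.
By linearity: E[X] = C(71, 3)·p³ ≈ 57155 · 3.73617679e-08 ≈ 0.002135.
Since α = 3/2 > 1, p = c/n^{3/2} = o(1/n) is below the triangle threshold p ~ 1/n. Asymptotically E[X] ~ (c³/6)·n^{3(1−α)} = (2³/6)·n^{-1.5} → 0, so by Markov's inequality G has no triangles w.h.p.

E[X] ≈ 0.002135; in regime p = Θ(1/n^{3/2}) E[X] tends to 0 (below the triangle threshold p ~ 1/n).


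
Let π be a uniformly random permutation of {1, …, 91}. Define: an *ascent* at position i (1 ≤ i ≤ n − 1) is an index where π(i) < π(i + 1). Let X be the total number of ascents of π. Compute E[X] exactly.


Write X = Σ X_I over i = 1, …, 90, with X_I the indicator of one ascent.
There are 90 indicators.
For each fixed i, the pair (π(i), π(i+1)) is a uniformly random ordered pair of distinct values from {1, …, 91}; by symmetry P[π(i) < π(i+1)] = 1/2.
By linearity: E[X] = 90 · (1/2) = (91 − 1) · (1/2) = 45 ≈ 45.000000.

E[X] = 45 = 45.000000.


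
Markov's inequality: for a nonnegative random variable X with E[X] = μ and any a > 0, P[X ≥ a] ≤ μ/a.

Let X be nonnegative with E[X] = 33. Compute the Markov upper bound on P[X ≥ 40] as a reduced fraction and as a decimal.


μ = E[X] = 33, a = 40.
Markov: P[X ≥ 40] ≤ μ/a = (33)/40 = 33/40.
Numerically: ≈ 0.82500.
(Since a = 40 > μ = 33.00000, the bound 33/40 is < 1 and informative.)

P[X ≥ 40] ≤ 33/40 ≈ 0.82500.


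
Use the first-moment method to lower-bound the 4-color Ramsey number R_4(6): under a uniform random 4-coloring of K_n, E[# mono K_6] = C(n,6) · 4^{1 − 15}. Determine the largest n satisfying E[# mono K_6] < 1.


We need C(n, 6) · 4^{1 − 15} < 1, i.e. C(n, 6) < 4^{15 − 1} = 268435456.
Check values of n near the boundary:
  n = 74: C(74, 6) = 185250786; 185250786 < 268435456? YES
  n = 75: C(75, 6) = 201359550; 201359550 < 268435456? YES
  n = 76: C(76, 6) = 218618940; 218618940 < 268435456? YES
  n = 77: C(77, 6) = 237093780; 237093780 < 268435456? YES
  n = 78: C(78, 6) = 256851595; 256851595 < 268435456? YES
  n = 79: C(79, 6) = 277962685; 277962685 < 268435456? NO
  n = 80: C(80, 6) = 300500200; 300500200 < 268435456? NO
  n = 81: C(81, 6) = 324540216; 324540216 < 268435456? NO
The largest n with C(n, 6) < 268435456 is n = 78 (where E[X] = 256851595/268435456 ≈ 0.956847). Hence R_4(6) > 78, i.e. R_4(6) ≥ 79.

Largest n = 78; hence R_4(6) > 78.


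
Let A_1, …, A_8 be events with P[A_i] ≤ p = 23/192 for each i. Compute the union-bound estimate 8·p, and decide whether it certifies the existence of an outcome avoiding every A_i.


Union bound: P[∪_{i=1}^{8} A_i] ≤ Σ_i P[A_i] ≤ 8·p = 8·(23/192) = 23/24.
Numerically: 23/24 ≈ 0.9583.
Is 23/24 < 1? YES.
Since P[∪ A_i] ≤ 23/24 < 1, the complement has P[∩ A_i^c] ≥ 1 − 23/24 = 1/24 > 0, so some outcome avoids every A_i.

8·p = 23/24 ≈ 0.9583; existence CERTIFIED by the union bound.


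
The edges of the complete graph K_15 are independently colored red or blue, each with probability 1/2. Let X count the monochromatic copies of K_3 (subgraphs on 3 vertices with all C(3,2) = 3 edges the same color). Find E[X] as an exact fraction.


Let X = Σ_S X_S over the C(15, 3) = 455 subsets S of size 3, where X_S = 1 if the K_3 on S is monochromatic.
For a fixed S, the K_3 on S has C(3, 2) = 3 edges. P[all 3 edges red] = (1/2)^3, and likewise for blue, so P[monochromatic] = 2·(1/2)^3 = 2^{1 − 3} = 1/4.
By linearity: E[X] = C(15, 3) · 2^{1 − 3} = 455 · 1/4 = 455/4.
Numerically: E[X] ≈ 113.750.

E[X] = C(15,3)·2^(1−C(3,2)) = 455/4 ≈ 113.750.


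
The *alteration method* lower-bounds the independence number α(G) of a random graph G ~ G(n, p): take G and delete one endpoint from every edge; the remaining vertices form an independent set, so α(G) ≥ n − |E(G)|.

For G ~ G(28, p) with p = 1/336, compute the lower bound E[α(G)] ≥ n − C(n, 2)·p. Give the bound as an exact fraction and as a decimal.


E[|E(G)|] = C(28, 2)·p = 378 · (1/336) = 9/8.
E[α(G)] ≥ n − E[|E(G)|] = 28 − 9/8 = 215/8.
Numerically: ≈ 26.875000.
(This is only a lower bound; the true E[α(G)] may be larger.)

E[α(G)] ≥ 215/8 ≈ 26.875000.


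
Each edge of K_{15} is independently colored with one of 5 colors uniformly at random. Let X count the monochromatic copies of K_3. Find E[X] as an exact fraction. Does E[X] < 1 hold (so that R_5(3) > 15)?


E[X] = C(15, 3) · 5^{1 − 3} = 455 · 5^{−2} = 455/25.
As a reduced fraction: E[X] = 91/5 ≈ 18.2000.
Is E[X] < 1? NO.
Since E[X] ≥ 1, the first-moment bound is inconclusive at n = 15; it does NOT by itself certify R_5(3) > 15.

E[X] = 91/5 ≈ 18.2000; E[X] ≥ 1; first-moment method inconclusive here.


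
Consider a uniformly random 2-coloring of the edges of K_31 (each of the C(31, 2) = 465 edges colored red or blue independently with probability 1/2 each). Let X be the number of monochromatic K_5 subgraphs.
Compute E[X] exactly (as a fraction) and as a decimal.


Let X = Σ_S X_S over the C(31, 5) = 169911 subsets S of size 5, where X_S = 1 if the K_5 on S is monochromatic.
For a fixed S, the K_5 on S has C(5, 2) = 10 edges. P[all 10 edges red] = (1/2)^10, and likewise for blue, so P[monochromatic] = 2·(1/2)^10 = 2^{1 − 10} = 1/512.
By linearity of expectation: E[X] = C(31, 5) · 2^{1 − 10} = 169911 · 1/512 = 169911/512.
Numerically: E[X] ≈ 331.857.

E[X] = C(31,5)·2^(1−C(5,2)) = 169911/512 ≈ 331.857.


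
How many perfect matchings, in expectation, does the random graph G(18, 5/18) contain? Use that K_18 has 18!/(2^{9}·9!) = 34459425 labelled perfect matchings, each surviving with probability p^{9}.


K_18 has 18!/(2^{9}·9!) = 34459425 labelled perfect matchings.
For each such perfect matching H, let X_H = 1 if all 9 edges of H are present in G. Then P[X_H = 1] = p^{9} = (5/18)^{9} = 1953125/198359290368.
By linearity of expectation: E[X] = Σ_H E[X_H] = 34459425 · p^{9} = 34459425 · 1953125/198359290368 = 830908203125/2448880128.
Numerically: E[X] ≈ 339.301.

E[X] = 34459425 · (5/18)^{9} = 830908203125/2448880128 ≈ 339.301.


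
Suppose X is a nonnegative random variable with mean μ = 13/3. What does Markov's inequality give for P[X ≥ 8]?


μ = E[X] = 13/3, a = 8.
Markov: P[X ≥ 8] ≤ μ/a = (13/3)/8 = 13/24.
Numerically: ≈ 0.542.
(Since a = 8 > μ = 4.333, the bound 13/24 is < 1 and informative.)

P[X ≥ 8] ≤ 13/24 ≈ 0.542.


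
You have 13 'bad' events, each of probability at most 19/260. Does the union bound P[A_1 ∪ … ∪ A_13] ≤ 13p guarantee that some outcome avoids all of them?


Union bound: P[∪_{i=1}^{13} A_i] ≤ Σ_i P[A_i] ≤ 13·p = 13·(19/260) = 19/20.
Numerically: 19/20 ≈ 0.9500000.
Is 19/20 < 1? YES.
Since P[∪ A_i] ≤ 19/20 < 1, the complement has P[∩ A_i^c] ≥ 1 − 19/20 = 1/20 > 0, so some outcome avoids every A_i.

13·p = 19/20 ≈ 0.9500000; existence CERTIFIED by the union bound.


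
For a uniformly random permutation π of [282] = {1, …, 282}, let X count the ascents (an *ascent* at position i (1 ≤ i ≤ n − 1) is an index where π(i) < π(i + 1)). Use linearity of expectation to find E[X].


Write X = Σ X_I over i = 1, …, 281, with X_I the indicator of one ascent.
There are 281 indicators.
For each fixed i, the pair (π(i), π(i+1)) is a uniformly random ordered pair of distinct values from {1, …, 282}; by symmetry P[π(i) < π(i+1)] = 1/2.
By linearity: E[X] = 281 · (1/2) = (282 − 1) · (1/2) = 281/2 ≈ 140.50000.

E[X] = 281/2 = 140.50000.


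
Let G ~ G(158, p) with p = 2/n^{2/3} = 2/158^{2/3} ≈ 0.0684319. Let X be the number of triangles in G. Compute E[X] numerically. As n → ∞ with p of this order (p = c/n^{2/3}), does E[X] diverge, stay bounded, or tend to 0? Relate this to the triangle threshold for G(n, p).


Number of potential triangles: C(158, 3) = 644956.
Each occurs with probability p³ ≈ (0.0684319)³ ≈ 3.20461465e-04.
By linearity: E[X] = C(158, 3)·p³ ≈ 644956 · 3.20461465e-04 ≈ 206.683544.
Since α = 2/3 < 1, p = c/n^{2/3} ≫ 1/n is above the triangle threshold p ~ 1/n. Asymptotically E[X] ~ (c³/6)·n^{3(1−α)} = (2³/6)·n^{1} → ∞; triangles are abundant w.h.p.

E[X] ≈ 206.683544; in regime p = Θ(1/n^{2/3}) E[X] diverges (above the triangle threshold p ~ 1/n).


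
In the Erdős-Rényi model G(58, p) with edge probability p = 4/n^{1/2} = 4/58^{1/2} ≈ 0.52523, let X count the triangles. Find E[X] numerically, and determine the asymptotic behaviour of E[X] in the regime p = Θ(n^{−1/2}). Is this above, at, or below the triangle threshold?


Number of potential triangles: C(58, 3) = 30856.
Each occurs with probability p³ ≈ (0.52523)³ ≈ 1.4488986e-01.
By linearity: E[X] = C(58, 3)·p³ ≈ 30856 · 1.4488986e-01 ≈ 4470.72143.
Since α = 1/2 < 1, p = c/n^{1/2} ≫ 1/n is above the triangle threshold p ~ 1/n. Asymptotically E[X] ~ (c³/6)·n^{3(1−α)} = (4³/6)·n^{1.5} → ∞; triangles are abundant w.h.p.

E[X] ≈ 4470.72143; in regime p = Θ(1/n^{1/2}) E[X] diverges (above the triangle threshold p ~ 1/n).


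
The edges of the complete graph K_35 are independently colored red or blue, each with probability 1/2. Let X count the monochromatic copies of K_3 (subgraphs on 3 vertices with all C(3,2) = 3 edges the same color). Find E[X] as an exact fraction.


Let X = Σ_S X_S over the C(35, 3) = 6545 subsets S of size 3, where X_S = 1 if the K_3 on S is monochromatic.
For a fixed S, the K_3 on S has C(3, 2) = 3 edges. P[all 3 edges red] = (1/2)^3, and likewise for blue, so P[monochromatic] = 2·(1/2)^3 = 2^{1 − 3} = 1/4.
By linearity: E[X] = C(35, 3) · 2^{1 − 3} = 6545 · 1/4 = 6545/4.
Numerically: E[X] ≈ 1636.250.

E[X] = C(35,3)·2^(1−C(3,2)) = 6545/4 ≈ 1636.250.


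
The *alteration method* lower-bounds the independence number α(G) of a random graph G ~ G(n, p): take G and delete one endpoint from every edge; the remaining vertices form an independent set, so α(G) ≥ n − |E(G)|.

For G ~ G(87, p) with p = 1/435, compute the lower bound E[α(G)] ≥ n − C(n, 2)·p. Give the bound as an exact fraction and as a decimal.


E[|E(G)|] = C(87, 2)·p = 3741 · (1/435) = 43/5.
E[α(G)] ≥ n − E[|E(G)|] = 87 − 43/5 = 392/5.
Numerically: ≈ 78.400.
(This is only a lower bound; the true E[α(G)] may be larger.)

E[α(G)] ≥ 392/5 ≈ 78.400.


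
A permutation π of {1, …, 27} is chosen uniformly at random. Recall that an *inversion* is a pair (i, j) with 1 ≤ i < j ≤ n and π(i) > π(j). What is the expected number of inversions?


Write X = Σ X_I over the C(27, 2) = 351 pairs i < j, with X_I the indicator of one inversion.
There are 351 indicators.
For each fixed pair i < j, the values π(i) and π(j) are two distinct elements of {1, …, 27} in uniformly random order; by symmetry P[π(i) > π(j)] = 1/2.
By linearity: E[X] = 351 · (1/2) = C(27, 2) · (1/2) = 351/2 = 351/2 ≈ 175.500.

E[X] = 351/2 = 175.500.


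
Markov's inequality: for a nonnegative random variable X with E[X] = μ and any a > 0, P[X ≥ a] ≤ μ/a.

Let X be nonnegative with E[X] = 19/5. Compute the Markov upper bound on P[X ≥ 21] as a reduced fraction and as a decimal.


μ = E[X] = 19/5, a = 21.
Markov: P[X ≥ 21] ≤ μ/a = (19/5)/21 = 19/105.
Numerically: ≈ 0.181.
(Since a = 21 > μ = 3.800, the bound 19/105 is < 1 and informative.)

P[X ≥ 21] ≤ 19/105 ≈ 0.181.


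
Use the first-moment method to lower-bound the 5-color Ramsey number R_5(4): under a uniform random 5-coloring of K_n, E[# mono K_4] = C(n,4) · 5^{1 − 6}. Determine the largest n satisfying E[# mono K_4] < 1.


We need C(n, 4) · 5^{1 − 6} < 1, i.e. C(n, 4) < 5^{6 − 1} = 3125.
Check values of n near the boundary:
  n = 14: C(14, 4) = 1001; 1001 < 3125? YES
  n = 15: C(15, 4) = 1365; 1365 < 3125? YES
  n = 16: C(16, 4) = 1820; 1820 < 3125? YES
  n = 17: C(17, 4) = 2380; 2380 < 3125? YES
  n = 18: C(18, 4) = 3060; 3060 < 3125? YES
  n = 19: C(19, 4) = 3876; 3876 < 3125? NO
The largest n with C(n, 4) < 3125 is n = 18 (where E[X] = 612/625 ≈ 0.9792). Hence R_5(4) > 18, i.e. R_5(4) ≥ 19.

Largest n = 18; hence R_5(4) > 18.


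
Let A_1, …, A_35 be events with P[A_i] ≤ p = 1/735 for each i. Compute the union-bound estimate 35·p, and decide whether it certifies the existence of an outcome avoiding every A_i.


Union bound: P[∪_{i=1}^{35} A_i] ≤ Σ_i P[A_i] ≤ 35·p = 35·(1/735) = 1/21.
Numerically: 1/21 ≈ 0.04762.
Is 1/21 < 1? YES.
Since P[∪ A_i] ≤ 1/21 < 1, the complement has P[∩ A_i^c] ≥ 1 − 1/21 = 20/21 > 0, so some outcome avoids every A_i.

35·p = 1/21 ≈ 0.04762; existence CERTIFIED by the union bound.


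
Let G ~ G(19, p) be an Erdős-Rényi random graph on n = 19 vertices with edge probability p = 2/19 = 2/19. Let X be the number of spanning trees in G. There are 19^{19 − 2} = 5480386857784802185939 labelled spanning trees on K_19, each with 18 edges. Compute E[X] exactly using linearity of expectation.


K_19 has 19^{19 − 2} = 5480386857784802185939 labelled spanning trees.
For each such spanning tree H, let X_H = 1 if all 18 edges of H are present in G. Then P[X_H = 1] = p^{18} = (2/19)^{18} = 262144/104127350297911241532841.
Summing the indicators: E[X] = Σ_H E[X_H] = 5480386857784802185939 · p^{18} = 5480386857784802185939 · 262144/104127350297911241532841 = 262144/19.
Numerically: E[X] ≈ 13797.

E[X] = 5480386857784802185939 · (2/19)^{18} = 262144/19 ≈ 13797.


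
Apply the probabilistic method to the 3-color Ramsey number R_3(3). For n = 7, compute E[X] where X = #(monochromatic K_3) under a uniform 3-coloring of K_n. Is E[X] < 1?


E[X] = C(7, 3) · 3^{1 − 3} = 35 · 3^{−2} = 35/9.
As a reduced fraction: E[X] = 35/9 ≈ 3.8889.
Is E[X] < 1? NO.
Since E[X] ≥ 1, the first-moment bound is inconclusive at n = 7; it does NOT by itself certify R_3(3) > 7.

E[X] = 35/9 ≈ 3.8889; E[X] ≥ 1; first-moment method inconclusive here.


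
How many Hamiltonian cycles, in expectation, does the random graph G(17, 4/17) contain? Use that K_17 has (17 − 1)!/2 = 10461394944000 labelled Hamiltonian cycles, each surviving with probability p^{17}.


K_17 has (17 − 1)!/2 = 10461394944000 labelled Hamiltonian cycles.
For each such Hamiltonian cycle H, let X_H = 1 if all 17 edges of H are present in G. Then P[X_H = 1] = p^{17} = (4/17)^{17} = 17179869184/827240261886336764177.
By linearity of expectation: E[X] = Σ_H E[X_H] = 10461394944000 · p^{17} = 10461394944000 · 17179869184/827240261886336764177 = 179725396620079005696000/827240261886336764177.
Numerically: E[X] ≈ 217.26.

E[X] = 10461394944000 · (4/17)^{17} = 179725396620079005696000/827240261886336764177 ≈ 217.26.


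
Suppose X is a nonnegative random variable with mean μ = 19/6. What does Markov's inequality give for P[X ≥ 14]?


μ = E[X] = 19/6, a = 14.
Markov: P[X ≥ 14] ≤ μ/a = (19/6)/14 = 19/84.
Numerically: ≈ 0.22619.
(Since a = 14 > μ = 3.16667, the bound 19/84 is < 1 and informative.)

P[X ≥ 14] ≤ 19/84 ≈ 0.22619.


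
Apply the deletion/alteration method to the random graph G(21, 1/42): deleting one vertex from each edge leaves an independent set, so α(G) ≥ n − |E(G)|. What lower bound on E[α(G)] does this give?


E[|E(G)|] = C(21, 2)·p = 210 · (1/42) = 5.
E[α(G)] ≥ n − E[|E(G)|] = 21 − 5 = 16.
Numerically: ≈ 16.000.
(This is only a lower bound; the true E[α(G)] may be larger.)

E[α(G)] ≥ 16 ≈ 16.000.


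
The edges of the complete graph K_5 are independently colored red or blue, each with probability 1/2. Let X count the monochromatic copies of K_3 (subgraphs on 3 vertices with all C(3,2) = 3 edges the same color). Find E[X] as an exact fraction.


Let X = Σ_S X_S over the C(5, 3) = 10 subsets S of size 3, where X_S = 1 if the K_3 on S is monochromatic.
For a fixed S, the K_3 on S has C(3, 2) = 3 edges. P[all 3 edges red] = (1/2)^3, and likewise for blue, so P[monochromatic] = 2·(1/2)^3 = 2^{1 − 3} = 1/4.
By linearity: E[X] = C(5, 3) · 2^{1 − 3} = 10 · 1/4 = 5/2.
Numerically: E[X] ≈ 2.500.

E[X] = C(5,3)·2^(1−C(3,2)) = 5/2 ≈ 2.500.


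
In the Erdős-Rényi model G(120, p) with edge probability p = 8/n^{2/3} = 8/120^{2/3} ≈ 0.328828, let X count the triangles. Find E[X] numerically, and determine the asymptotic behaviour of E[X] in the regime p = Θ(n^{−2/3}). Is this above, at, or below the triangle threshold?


Number of potential triangles: C(120, 3) = 280840.
Each occurs with probability p³ ≈ (0.328828)³ ≈ 3.55555556e-02.
By linearity: E[X] = C(120, 3)·p³ ≈ 280840 · 3.55555556e-02 ≈ 9985.422222.
Since α = 2/3 < 1, p = c/n^{2/3} ≫ 1/n is above the triangle threshold p ~ 1/n. Asymptotically E[X] ~ (c³/6)·n^{3(1−α)} = (8³/6)·n^{1} → ∞; triangles are abundant w.h.p.

E[X] ≈ 9985.422222; in regime p = Θ(1/n^{2/3}) E[X] diverges (above the triangle threshold p ~ 1/n).


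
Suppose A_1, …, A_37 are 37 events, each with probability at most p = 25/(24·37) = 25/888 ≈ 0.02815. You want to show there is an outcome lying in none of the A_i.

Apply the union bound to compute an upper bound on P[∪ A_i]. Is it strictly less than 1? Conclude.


Union bound: P[∪_{i=1}^{37} A_i] ≤ Σ_i P[A_i] ≤ 37·p = 37·(25/888) = 25/24.
Numerically: 25/24 ≈ 1.04167.
Is 25/24 < 1? NO.
Since the bound 25/24 is ≥ 1, the union bound is uninformative here; it does NOT by itself certify existence.

37·p = 25/24 ≈ 1.04167; existence NOT certified by the union bound.


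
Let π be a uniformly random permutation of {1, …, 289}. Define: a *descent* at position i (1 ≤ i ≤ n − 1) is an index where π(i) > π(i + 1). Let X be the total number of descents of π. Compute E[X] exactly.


Write X = Σ X_I over i = 1, …, 288, with X_I the indicator of one descent.
There are 288 indicators.
For each fixed i, the pair (π(i), π(i+1)) is a uniformly random ordered pair of distinct values from {1, …, 289}; by symmetry P[π(i) > π(i+1)] = 1/2.
By linearity: E[X] = 288 · (1/2) = (289 − 1) · (1/2) = 144 ≈ 144.0000.

E[X] = 144 = 144.0000.
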